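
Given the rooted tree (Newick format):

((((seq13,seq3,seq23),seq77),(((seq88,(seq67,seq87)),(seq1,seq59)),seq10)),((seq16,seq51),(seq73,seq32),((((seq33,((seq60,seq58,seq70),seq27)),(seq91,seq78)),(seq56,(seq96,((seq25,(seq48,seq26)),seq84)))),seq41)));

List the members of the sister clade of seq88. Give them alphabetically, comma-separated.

seq67, seq87

seq88 attaches to the tree at the node subtending (seq88,(seq67,seq87)).
The other lineage descending from that same node — the sister group — is (seq67,seq87); its 2 tips in alphabetical order are the answer.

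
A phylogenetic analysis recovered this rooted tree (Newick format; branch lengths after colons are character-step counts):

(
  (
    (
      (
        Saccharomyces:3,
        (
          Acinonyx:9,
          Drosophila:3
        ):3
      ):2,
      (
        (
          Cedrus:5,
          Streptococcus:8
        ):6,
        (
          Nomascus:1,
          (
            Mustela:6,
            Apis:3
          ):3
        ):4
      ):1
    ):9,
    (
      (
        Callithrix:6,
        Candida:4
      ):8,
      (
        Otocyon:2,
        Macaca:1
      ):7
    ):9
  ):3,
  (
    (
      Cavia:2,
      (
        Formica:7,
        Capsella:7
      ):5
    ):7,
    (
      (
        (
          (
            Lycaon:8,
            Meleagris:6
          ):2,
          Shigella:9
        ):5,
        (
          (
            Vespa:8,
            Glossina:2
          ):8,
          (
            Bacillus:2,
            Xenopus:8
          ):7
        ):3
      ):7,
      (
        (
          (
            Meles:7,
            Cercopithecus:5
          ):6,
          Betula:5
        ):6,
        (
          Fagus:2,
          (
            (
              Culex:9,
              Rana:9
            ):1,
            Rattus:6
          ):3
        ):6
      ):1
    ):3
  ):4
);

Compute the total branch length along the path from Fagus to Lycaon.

The path runs Fagus → … → MRCA → … → Lycaon; the MRCA is the node subtending ((((Lycaon,Meleagris),Shigella),((Vespa,Glossina),(Bacillus,Xenopus))),(((Meles,Cercopithecus),Betula),(Fagus,((Culex,Rana),Rattus)))).
Branch lengths along that path: 2 + 6 + 1 + 7 + 5 + 2 + 8 = 31.

31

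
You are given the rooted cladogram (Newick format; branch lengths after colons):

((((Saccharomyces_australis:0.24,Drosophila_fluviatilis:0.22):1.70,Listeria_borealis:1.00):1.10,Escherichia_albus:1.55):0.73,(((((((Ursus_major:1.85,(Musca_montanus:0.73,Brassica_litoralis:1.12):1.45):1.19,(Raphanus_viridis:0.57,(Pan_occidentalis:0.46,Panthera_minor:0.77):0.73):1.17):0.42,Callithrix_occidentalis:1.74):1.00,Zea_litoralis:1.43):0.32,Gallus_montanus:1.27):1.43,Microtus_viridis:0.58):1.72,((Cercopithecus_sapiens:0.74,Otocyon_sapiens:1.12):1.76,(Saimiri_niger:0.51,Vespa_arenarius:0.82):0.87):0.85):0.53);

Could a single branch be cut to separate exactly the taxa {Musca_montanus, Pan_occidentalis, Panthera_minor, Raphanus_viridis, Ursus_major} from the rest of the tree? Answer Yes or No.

The MRCA of the listed taxa subtends ((Ursus_major,(Musca_montanus,Brassica_litoralis)),(Raphanus_viridis,(Pan_occidentalis,Panthera_minor))).
That clade also contains Brassica_litoralis, which is not in the proposed group, so the group is not monophyletic.

No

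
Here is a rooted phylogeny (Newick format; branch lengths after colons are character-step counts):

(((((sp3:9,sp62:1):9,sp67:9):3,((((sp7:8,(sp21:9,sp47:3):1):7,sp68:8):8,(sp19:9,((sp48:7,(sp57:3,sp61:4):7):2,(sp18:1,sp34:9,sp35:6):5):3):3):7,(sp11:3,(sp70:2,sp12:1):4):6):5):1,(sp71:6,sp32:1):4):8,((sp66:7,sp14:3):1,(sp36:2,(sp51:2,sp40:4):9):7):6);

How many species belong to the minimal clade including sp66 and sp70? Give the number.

The MRCA of sp66 and sp70 is the root, so the clade is the entire tree.
That clade contains 24 terminal taxa: sp11, sp12, sp14, sp18, sp19, sp21, sp3, sp32, sp34, sp35, sp36, sp40, sp47, sp48, sp51, sp57, sp61, sp62, sp66, sp67, sp68, sp7, sp70, sp71.

24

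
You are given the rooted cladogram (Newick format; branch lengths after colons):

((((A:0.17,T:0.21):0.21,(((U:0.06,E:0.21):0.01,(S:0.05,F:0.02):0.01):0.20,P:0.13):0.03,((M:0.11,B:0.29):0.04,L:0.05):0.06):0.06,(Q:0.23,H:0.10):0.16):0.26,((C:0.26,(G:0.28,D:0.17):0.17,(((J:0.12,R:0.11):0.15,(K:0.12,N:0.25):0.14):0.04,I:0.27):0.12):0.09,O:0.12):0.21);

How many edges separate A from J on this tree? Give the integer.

10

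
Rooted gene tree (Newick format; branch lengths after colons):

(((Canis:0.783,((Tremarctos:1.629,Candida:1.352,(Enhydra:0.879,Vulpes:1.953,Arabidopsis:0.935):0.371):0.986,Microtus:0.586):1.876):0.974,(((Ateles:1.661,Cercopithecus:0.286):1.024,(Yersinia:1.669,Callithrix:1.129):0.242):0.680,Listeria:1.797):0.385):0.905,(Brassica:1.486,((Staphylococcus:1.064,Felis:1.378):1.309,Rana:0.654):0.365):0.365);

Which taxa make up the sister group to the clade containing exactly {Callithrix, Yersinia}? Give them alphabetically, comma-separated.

Ateles, Cercopithecus

The clade containing exactly {Callithrix, Yersinia} attaches to the tree at the node subtending ((Ateles,Cercopithecus),(Yersinia,Callithrix)).
The other lineage descending from that same node — the sister group — is (Ateles,Cercopithecus); its 2 tips in alphabetical order are the answer.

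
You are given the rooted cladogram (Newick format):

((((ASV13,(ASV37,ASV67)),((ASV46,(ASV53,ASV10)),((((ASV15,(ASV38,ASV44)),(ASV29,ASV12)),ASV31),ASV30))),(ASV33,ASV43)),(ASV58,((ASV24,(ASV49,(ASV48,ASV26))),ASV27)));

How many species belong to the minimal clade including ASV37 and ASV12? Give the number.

13

The MRCA of ASV37 and ASV12 is the node subtending ((ASV13,(ASV37,ASV67)),((ASV46,(ASV53,ASV10)),((((ASV15,(ASV38,ASV44)),(ASV29,ASV12)),ASV31),ASV30))).
That clade contains 13 terminal taxa: ASV10, ASV12, ASV13, ASV15, ASV29, ASV30, ASV31, ASV37, ASV38, ASV44, ASV46, ASV53, ASV67.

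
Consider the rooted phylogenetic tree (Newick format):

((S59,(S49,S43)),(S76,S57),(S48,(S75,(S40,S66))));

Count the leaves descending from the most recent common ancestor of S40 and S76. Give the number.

The MRCA of S40 and S76 is the root, so the clade is the entire tree.
That clade contains 9 terminal taxa: S40, S43, S48, S49, S57, S59, S66, S75, S76.

9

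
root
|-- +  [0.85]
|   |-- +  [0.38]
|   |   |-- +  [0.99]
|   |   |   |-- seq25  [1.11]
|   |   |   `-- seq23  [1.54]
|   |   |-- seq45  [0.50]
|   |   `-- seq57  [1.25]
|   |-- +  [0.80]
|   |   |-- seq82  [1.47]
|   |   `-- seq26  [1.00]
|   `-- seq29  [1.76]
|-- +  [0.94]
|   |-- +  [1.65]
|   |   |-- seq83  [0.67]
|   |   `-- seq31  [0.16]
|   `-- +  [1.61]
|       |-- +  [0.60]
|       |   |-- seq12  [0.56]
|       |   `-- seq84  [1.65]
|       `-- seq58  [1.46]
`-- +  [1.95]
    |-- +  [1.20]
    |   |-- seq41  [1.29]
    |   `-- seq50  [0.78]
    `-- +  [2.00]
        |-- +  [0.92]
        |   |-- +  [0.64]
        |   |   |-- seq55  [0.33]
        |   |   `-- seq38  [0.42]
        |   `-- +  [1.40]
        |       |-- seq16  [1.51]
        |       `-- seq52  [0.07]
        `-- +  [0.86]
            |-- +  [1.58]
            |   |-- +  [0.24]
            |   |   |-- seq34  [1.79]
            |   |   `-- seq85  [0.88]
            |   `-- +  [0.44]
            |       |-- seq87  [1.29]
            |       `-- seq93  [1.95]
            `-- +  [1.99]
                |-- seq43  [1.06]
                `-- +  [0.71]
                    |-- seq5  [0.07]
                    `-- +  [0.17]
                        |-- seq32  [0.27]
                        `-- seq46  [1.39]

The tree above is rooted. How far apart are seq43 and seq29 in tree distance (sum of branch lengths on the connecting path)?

10.47

The path runs seq43 → … → MRCA → … → seq29; the MRCA is the root of the tree.
Branch lengths along that path: 1.06 + 1.99 + 0.86 + 2.00 + 1.95 + 0.85 + 1.76 = 10.47.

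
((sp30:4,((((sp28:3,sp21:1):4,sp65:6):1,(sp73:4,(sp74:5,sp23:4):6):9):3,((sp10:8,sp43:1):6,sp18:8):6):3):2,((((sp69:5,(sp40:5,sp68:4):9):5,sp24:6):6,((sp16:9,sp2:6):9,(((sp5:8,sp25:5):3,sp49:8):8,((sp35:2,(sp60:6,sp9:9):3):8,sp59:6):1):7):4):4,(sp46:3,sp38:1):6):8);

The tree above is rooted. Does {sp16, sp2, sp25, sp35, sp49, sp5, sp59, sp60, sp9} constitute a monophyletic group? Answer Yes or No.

Yes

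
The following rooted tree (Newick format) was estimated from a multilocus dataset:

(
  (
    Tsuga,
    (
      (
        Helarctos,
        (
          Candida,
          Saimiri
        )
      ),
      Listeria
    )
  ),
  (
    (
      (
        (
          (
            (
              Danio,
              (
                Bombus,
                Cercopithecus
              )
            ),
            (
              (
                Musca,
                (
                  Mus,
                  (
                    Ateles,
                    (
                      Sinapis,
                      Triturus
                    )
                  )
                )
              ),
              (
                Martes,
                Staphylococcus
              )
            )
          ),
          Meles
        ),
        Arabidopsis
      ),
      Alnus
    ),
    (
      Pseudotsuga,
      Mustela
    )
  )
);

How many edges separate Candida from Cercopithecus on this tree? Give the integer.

The MRCA of Candida and Cercopithecus is the root of the tree.
From Candida up to that node: 5 branches. From Cercopithecus up to the same node: 8 branches. Total: 5 + 8 = 13.

13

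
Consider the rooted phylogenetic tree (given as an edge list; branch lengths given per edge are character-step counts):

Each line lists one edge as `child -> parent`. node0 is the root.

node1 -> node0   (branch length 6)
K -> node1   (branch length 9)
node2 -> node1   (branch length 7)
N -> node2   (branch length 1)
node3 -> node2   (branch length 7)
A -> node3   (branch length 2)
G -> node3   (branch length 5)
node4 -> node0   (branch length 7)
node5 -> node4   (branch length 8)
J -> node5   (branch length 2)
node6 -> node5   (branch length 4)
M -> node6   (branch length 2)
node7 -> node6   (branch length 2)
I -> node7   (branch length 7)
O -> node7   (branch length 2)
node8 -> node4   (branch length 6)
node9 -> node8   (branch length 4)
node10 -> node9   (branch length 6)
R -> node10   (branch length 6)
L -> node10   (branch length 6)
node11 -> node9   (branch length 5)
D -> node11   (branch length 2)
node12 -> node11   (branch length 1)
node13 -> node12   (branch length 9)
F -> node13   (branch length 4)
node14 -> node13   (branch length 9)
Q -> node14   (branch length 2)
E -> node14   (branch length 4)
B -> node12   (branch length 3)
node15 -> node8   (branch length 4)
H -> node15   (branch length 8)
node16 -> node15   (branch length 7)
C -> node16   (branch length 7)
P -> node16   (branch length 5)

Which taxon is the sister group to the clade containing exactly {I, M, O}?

J

The clade containing exactly {I, M, O} attaches to the tree at the node subtending (J,(M,(I,O))).
The other lineage descending from that same node — the sister group — is the single tip J.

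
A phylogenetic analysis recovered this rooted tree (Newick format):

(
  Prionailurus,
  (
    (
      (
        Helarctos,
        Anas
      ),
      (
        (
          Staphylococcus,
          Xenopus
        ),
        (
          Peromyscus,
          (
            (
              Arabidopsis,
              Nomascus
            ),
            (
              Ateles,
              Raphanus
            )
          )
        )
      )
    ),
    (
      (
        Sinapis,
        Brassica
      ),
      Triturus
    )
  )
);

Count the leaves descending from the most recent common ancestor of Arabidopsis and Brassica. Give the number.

12

The MRCA of Arabidopsis and Brassica is the node subtending (((Helarctos,Anas),((Staphylococcus,Xenopus),(Peromyscus,((Arabidopsis,Nomascus),(Ateles,Raphanus))))),((Sinapis,Brassica),Triturus)).
That clade contains 12 terminal taxa: Anas, Arabidopsis, Ateles, Brassica, Helarctos, Nomascus, Peromyscus, Raphanus, Sinapis, Staphylococcus, Triturus, Xenopus.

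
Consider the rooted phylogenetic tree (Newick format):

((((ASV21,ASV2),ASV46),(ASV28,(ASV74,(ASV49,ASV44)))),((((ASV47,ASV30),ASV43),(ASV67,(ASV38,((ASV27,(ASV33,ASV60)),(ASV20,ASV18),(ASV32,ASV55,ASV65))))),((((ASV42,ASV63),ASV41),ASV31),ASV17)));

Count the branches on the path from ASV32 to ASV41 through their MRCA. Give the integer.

10

The MRCA of ASV32 and ASV41 is the node subtending ((((ASV47,ASV30),ASV43),(ASV67,(ASV38,((ASV27,(ASV33,ASV60)),(ASV20,ASV18),(ASV32,ASV55,ASV65))))),((((ASV42,ASV63),ASV41),ASV31),ASV17)).
From ASV32 up to that node: 6 branches. From ASV41 up to the same node: 4 branches. Total: 6 + 4 = 10.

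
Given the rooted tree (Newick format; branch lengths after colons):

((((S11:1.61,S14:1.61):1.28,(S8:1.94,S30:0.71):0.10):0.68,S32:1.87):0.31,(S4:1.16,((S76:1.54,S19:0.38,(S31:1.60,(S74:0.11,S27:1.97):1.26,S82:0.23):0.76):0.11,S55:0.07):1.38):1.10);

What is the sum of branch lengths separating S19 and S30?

4.77

The path runs S19 → … → MRCA → … → S30; the MRCA is the root of the tree.
Branch lengths along that path: 0.38 + 0.11 + 1.38 + 1.10 + 0.31 + 0.68 + 0.10 + 0.71 = 4.77.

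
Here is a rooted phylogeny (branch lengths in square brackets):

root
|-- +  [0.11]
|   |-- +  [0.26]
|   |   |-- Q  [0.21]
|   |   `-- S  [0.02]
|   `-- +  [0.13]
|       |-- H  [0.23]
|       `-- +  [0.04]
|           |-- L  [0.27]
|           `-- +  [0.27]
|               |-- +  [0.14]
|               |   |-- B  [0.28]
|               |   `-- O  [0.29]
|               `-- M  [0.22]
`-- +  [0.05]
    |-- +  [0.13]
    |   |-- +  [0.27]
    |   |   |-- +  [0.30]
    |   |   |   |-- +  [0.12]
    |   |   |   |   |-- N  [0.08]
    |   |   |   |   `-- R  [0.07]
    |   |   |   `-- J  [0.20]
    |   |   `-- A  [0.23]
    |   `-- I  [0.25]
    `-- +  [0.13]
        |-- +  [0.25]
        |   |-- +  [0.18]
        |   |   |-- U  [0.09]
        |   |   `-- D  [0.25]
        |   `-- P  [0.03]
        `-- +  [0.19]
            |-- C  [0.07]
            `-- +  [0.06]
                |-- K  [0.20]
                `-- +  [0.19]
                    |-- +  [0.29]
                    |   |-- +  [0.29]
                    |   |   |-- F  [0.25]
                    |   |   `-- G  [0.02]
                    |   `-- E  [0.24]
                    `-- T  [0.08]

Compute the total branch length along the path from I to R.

1.01

The path runs I → … → MRCA → … → R; the MRCA is the node subtending ((((N,R),J),A),I).
Branch lengths along that path: 0.25 + 0.27 + 0.30 + 0.12 + 0.07 = 1.01.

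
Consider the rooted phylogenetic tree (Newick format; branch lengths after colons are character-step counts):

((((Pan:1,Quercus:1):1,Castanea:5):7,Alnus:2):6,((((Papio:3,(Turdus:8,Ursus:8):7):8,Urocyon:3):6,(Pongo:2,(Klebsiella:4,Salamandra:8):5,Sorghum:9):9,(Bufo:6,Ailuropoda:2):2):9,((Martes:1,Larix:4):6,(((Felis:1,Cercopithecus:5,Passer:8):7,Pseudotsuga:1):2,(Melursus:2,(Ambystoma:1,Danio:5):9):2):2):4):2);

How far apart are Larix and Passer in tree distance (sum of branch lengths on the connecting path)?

The path runs Larix → … → MRCA → … → Passer; the MRCA is the node subtending ((Martes,Larix),(((Felis,Cercopithecus,Passer),Pseudotsuga),(Melursus,(Ambystoma,Danio)))).
Branch lengths along that path: 4 + 6 + 2 + 2 + 7 + 8 = 29.

29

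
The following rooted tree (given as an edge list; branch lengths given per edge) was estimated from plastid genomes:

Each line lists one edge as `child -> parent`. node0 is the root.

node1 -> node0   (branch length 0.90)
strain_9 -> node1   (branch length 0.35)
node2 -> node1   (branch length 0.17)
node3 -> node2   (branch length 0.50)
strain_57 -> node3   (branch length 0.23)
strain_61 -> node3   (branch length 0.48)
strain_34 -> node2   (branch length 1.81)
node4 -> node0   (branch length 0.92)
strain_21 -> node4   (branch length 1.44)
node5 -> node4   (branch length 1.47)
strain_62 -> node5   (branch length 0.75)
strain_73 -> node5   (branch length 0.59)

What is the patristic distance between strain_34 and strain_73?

The path runs strain_34 → … → MRCA → … → strain_73; the MRCA is the root of the tree.
Branch lengths along that path: 1.81 + 0.17 + 0.90 + 0.92 + 1.47 + 0.59 = 5.86.

5.86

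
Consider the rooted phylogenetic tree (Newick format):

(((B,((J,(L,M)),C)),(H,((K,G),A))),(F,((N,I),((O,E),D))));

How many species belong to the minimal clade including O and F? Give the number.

The MRCA of O and F is the node subtending (F,((N,I),((O,E),D))).
That clade contains 6 terminal taxa: D, E, F, I, N, O.

6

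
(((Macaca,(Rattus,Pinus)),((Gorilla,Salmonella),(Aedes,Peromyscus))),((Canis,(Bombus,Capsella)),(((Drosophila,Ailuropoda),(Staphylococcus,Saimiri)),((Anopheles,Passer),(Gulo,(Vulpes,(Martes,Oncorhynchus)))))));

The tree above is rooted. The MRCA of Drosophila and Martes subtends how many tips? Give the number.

The MRCA of Drosophila and Martes is the node subtending (((Drosophila,Ailuropoda),(Staphylococcus,Saimiri)),((Anopheles,Passer),(Gulo,(Vulpes,(Martes,Oncorhynchus))))).
That clade contains 10 terminal taxa: Ailuropoda, Anopheles, Drosophila, Gulo, Martes, Oncorhynchus, Passer, Saimiri, Staphylococcus, Vulpes.

10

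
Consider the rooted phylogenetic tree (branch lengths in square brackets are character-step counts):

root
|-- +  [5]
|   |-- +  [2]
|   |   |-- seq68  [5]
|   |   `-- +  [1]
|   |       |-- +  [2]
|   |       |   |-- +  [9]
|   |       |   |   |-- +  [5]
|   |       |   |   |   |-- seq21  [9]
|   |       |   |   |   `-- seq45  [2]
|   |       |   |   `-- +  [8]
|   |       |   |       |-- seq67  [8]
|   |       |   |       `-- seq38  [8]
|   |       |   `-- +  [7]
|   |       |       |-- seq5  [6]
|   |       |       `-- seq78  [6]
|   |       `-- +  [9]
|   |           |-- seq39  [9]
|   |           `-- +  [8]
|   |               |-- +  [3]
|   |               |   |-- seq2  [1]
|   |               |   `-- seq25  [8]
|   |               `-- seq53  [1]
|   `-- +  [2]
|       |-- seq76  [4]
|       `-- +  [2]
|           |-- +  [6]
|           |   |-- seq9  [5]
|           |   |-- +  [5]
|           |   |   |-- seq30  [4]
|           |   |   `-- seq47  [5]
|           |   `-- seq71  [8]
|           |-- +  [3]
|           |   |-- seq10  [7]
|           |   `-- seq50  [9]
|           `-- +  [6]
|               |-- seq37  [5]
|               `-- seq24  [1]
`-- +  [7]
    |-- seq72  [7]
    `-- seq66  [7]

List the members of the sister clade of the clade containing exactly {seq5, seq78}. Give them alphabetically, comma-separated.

The clade containing exactly {seq5, seq78} attaches to the tree at the node subtending (((seq21,seq45),(seq67,seq38)),(seq5,seq78)).
The other lineage descending from that same node — the sister group — is ((seq21,seq45),(seq67,seq38)); its 4 tips in alphabetical order are the answer.

seq21, seq38, seq45, seq67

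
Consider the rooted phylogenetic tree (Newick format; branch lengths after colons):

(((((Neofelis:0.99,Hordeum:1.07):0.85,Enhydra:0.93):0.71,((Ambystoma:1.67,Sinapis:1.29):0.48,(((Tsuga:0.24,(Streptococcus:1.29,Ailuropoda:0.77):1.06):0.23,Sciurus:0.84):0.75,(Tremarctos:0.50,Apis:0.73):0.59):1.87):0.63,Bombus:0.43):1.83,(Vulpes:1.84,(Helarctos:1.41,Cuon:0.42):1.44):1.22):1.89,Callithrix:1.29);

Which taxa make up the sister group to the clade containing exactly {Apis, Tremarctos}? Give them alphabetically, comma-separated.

Ailuropoda, Sciurus, Streptococcus, Tsuga

The clade containing exactly {Apis, Tremarctos} attaches to the tree at the node subtending (((Tsuga,(Streptococcus,Ailuropoda)),Sciurus),(Tremarctos,Apis)).
The other lineage descending from that same node — the sister group — is ((Tsuga,(Streptococcus,Ailuropoda)),Sciurus); its 4 tips in alphabetical order are the answer.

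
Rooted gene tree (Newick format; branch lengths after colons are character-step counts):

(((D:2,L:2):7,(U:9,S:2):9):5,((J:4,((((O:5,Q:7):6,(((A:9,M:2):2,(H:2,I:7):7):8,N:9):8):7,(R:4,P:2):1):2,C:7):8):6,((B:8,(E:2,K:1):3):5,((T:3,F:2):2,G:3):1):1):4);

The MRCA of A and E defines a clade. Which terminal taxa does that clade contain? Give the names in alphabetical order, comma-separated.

Tracing A: it sits inside (A,M).
Tracing E: it sits inside (E,K).
The smallest clade enclosing both is ((J,((((O,Q),(((A,M),(H,I)),N)),(R,P)),C)),((B,(E,K)),((T,F),G))); the answer is its 17 terminal taxa in alphabetical order.

A, B, C, E, F, G, H, I, J, K, M, N, O, P, Q, R, T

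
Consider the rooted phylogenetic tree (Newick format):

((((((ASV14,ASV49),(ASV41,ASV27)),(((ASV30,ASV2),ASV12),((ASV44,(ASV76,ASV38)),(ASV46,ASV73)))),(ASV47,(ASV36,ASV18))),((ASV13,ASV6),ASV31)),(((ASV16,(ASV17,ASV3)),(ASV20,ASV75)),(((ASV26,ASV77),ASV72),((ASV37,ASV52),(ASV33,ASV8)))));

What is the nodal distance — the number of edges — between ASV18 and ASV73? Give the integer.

The MRCA of ASV18 and ASV73 is the node subtending ((((ASV14,ASV49),(ASV41,ASV27)),(((ASV30,ASV2),ASV12),((ASV44,(ASV76,ASV38)),(ASV46,ASV73)))),(ASV47,(ASV36,ASV18))).
From ASV18 up to that node: 3 branches. From ASV73 up to the same node: 5 branches. Total: 3 + 5 = 8.

8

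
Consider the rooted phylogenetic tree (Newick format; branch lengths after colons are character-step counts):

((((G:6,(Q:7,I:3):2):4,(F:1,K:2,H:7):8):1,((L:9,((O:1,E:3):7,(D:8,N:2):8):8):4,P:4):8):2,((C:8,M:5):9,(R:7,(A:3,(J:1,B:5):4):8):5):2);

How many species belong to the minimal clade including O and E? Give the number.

2

The MRCA of O and E is the node subtending (O,E).
That clade contains 2 terminal taxa: E, O.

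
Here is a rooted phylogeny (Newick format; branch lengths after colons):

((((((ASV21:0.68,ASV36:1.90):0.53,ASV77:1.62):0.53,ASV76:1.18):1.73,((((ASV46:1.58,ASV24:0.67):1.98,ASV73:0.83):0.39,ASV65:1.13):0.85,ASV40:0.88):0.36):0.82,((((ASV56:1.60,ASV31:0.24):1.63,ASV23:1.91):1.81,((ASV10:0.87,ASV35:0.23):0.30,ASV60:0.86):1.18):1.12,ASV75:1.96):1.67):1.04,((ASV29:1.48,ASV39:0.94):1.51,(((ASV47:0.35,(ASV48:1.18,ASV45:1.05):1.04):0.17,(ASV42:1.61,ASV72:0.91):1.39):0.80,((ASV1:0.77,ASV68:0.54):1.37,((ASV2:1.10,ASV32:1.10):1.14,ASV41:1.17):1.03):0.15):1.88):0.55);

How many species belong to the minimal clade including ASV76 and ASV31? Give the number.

16

The MRCA of ASV76 and ASV31 is the node subtending (((((ASV21,ASV36),ASV77),ASV76),((((ASV46,ASV24),ASV73),ASV65),ASV40)),((((ASV56,ASV31),ASV23),((ASV10,ASV35),ASV60)),ASV75)).
That clade contains 16 terminal taxa: ASV10, ASV21, ASV23, ASV24, ASV31, ASV35, ASV36, ASV40, ASV46, ASV56, ASV60, ASV65, ASV73, ASV75, ASV76, ASV77.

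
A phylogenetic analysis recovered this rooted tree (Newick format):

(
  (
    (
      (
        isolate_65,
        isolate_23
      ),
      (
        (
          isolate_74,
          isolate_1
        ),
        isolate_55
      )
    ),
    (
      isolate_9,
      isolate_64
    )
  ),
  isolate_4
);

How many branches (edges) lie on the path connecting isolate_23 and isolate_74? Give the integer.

5

The MRCA of isolate_23 and isolate_74 is the node subtending ((isolate_65,isolate_23),((isolate_74,isolate_1),isolate_55)).
From isolate_23 up to that node: 2 branches. From isolate_74 up to the same node: 3 branches. Total: 2 + 3 = 5.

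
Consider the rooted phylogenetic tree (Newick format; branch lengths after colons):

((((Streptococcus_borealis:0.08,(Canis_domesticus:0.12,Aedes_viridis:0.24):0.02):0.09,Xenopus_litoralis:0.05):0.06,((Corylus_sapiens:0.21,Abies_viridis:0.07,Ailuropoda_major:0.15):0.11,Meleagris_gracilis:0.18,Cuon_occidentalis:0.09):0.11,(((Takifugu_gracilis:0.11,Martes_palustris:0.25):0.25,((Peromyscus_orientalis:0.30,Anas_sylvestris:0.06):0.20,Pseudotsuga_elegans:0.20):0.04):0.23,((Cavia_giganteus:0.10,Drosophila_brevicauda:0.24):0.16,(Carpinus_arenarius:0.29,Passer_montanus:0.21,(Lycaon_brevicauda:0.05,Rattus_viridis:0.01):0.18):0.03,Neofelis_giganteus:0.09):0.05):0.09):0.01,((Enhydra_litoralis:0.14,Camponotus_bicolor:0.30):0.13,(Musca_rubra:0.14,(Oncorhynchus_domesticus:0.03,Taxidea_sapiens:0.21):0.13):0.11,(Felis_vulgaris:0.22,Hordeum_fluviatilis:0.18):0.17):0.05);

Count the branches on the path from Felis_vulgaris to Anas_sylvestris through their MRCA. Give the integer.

9

The MRCA of Felis_vulgaris and Anas_sylvestris is the root of the tree.
From Felis_vulgaris up to that node: 3 branches. From Anas_sylvestris up to the same node: 6 branches. Total: 3 + 6 = 9.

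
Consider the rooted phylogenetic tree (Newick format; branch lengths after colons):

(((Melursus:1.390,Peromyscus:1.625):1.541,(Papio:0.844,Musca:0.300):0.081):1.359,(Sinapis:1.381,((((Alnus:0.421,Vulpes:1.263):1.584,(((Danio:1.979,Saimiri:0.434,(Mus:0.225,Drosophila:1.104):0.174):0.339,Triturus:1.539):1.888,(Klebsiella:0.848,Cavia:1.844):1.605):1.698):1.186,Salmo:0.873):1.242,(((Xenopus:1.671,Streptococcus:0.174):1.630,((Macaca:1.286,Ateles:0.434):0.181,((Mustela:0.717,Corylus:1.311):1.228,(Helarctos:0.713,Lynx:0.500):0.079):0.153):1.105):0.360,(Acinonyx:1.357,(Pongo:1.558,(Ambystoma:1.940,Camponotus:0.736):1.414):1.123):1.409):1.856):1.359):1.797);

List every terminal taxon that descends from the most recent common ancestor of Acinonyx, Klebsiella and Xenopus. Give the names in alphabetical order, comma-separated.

Acinonyx, Alnus, Ambystoma, Ateles, Camponotus, Cavia, Corylus, Danio, Drosophila, Helarctos, Klebsiella, Lynx, Macaca, Mus, Mustela, Pongo, Saimiri, Salmo, Streptococcus, Triturus, Vulpes, Xenopus

Tracing Acinonyx: it sits inside (Acinonyx,(Pongo,(Ambystoma,Camponotus))).
Tracing Klebsiella: it sits inside (Klebsiella,Cavia).
Tracing Xenopus: it sits inside (Xenopus,Streptococcus).
The smallest clade enclosing all 3 is ((((Alnus,Vulpes),(((Danio,Saimiri,(Mus,Drosophila)),Triturus),(Klebsiella,Cavia))),Salmo),(((Xenopus,Streptococcus),((Macaca,Ateles),((Mustela,Corylus),(Helarctos,Lynx)))),(Acinonyx,(Pongo,(Ambystoma,Camponotus))))); the answer is its 22 terminal taxa in alphabetical order.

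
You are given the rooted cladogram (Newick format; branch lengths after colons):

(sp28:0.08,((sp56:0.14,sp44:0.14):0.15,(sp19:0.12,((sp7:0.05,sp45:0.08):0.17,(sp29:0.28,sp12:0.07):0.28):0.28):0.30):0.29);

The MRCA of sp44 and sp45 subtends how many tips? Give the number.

The MRCA of sp44 and sp45 is the node subtending ((sp56,sp44),(sp19,((sp7,sp45),(sp29,sp12)))).
That clade contains 7 terminal taxa: sp12, sp19, sp29, sp44, sp45, sp56, sp7.

7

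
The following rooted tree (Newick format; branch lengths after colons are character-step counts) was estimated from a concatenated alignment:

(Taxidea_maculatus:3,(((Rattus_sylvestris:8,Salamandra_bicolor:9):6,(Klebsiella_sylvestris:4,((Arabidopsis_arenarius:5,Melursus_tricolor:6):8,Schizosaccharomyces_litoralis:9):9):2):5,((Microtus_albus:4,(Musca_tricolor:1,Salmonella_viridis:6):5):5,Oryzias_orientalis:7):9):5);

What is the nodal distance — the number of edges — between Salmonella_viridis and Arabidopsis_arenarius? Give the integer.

The MRCA of Salmonella_viridis and Arabidopsis_arenarius is the node subtending (((Rattus_sylvestris,Salamandra_bicolor),(Klebsiella_sylvestris,((Arabidopsis_arenarius,Melursus_tricolor),Schizosaccharomyces_litoralis))),((Microtus_albus,(Musca_tricolor,Salmonella_viridis)),Oryzias_orientalis)).
From Salmonella_viridis up to that node: 4 branches. From Arabidopsis_arenarius up to the same node: 5 branches. Total: 4 + 5 = 9.

9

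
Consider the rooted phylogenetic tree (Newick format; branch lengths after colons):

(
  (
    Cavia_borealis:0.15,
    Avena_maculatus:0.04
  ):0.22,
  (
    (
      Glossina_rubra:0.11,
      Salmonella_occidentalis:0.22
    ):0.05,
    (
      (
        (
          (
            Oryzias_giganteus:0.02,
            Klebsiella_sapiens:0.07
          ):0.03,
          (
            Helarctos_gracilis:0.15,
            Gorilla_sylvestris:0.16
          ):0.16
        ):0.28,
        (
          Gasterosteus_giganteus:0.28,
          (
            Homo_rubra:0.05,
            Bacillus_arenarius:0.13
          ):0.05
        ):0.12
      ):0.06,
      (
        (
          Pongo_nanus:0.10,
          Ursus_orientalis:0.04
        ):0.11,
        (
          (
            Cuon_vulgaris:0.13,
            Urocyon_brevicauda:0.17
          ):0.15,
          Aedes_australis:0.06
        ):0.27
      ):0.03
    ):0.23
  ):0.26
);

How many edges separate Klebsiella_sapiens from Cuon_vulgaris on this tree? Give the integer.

8

The MRCA of Klebsiella_sapiens and Cuon_vulgaris is the node subtending ((((Oryzias_giganteus,Klebsiella_sapiens),(Helarctos_gracilis,Gorilla_sylvestris)),(Gasterosteus_giganteus,(Homo_rubra,Bacillus_arenarius))),((Pongo_nanus,Ursus_orientalis),((Cuon_vulgaris,Urocyon_brevicauda),Aedes_australis))).
From Klebsiella_sapiens up to that node: 4 branches. From Cuon_vulgaris up to the same node: 4 branches. Total: 4 + 4 = 8.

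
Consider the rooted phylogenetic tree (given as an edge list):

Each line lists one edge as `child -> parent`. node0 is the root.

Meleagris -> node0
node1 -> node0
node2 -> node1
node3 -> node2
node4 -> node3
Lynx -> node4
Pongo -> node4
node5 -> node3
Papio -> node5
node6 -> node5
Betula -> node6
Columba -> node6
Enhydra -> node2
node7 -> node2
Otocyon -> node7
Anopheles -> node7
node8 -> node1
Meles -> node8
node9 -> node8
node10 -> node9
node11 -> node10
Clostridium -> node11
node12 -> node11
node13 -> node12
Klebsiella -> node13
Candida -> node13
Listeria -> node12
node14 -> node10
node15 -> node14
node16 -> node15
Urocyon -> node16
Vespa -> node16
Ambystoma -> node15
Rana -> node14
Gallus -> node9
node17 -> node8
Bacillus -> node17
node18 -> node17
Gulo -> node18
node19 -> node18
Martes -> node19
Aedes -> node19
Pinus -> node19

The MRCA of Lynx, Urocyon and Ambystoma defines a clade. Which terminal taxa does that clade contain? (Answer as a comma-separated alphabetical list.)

Aedes, Ambystoma, Anopheles, Bacillus, Betula, Candida, Clostridium, Columba, Enhydra, Gallus, Gulo, Klebsiella, Listeria, Lynx, Martes, Meles, Otocyon, Papio, Pinus, Pongo, Rana, Urocyon, Vespa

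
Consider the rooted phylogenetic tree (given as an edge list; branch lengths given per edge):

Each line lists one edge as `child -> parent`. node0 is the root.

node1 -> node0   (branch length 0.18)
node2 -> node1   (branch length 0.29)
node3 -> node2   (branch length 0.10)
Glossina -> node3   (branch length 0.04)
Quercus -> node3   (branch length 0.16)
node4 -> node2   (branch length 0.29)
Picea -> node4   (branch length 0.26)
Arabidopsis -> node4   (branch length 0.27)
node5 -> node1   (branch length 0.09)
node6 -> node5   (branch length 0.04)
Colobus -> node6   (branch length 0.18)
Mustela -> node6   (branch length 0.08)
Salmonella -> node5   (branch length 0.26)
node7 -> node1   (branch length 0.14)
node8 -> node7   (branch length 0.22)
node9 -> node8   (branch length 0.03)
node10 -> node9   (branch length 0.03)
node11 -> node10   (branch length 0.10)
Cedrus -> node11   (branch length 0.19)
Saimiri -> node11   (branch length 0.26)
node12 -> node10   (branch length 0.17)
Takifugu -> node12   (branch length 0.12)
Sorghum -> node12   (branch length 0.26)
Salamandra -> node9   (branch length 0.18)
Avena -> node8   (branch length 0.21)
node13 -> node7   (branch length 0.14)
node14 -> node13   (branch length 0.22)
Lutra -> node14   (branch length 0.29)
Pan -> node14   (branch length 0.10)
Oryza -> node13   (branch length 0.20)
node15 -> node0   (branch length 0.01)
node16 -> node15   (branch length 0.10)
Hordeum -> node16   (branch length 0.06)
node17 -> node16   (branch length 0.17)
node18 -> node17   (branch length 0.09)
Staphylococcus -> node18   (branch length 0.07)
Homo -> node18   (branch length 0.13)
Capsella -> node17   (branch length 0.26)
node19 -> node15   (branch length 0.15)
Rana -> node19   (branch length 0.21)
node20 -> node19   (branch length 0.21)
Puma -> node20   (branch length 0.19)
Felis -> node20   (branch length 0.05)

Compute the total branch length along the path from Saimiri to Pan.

The path runs Saimiri → … → MRCA → … → Pan; the MRCA is the node subtending (((((Cedrus,Saimiri),(Takifugu,Sorghum)),Salamandra),Avena),((Lutra,Pan),Oryza)).
Branch lengths along that path: 0.26 + 0.10 + 0.03 + 0.03 + 0.22 + 0.14 + 0.22 + 0.10 = 1.10.

1.10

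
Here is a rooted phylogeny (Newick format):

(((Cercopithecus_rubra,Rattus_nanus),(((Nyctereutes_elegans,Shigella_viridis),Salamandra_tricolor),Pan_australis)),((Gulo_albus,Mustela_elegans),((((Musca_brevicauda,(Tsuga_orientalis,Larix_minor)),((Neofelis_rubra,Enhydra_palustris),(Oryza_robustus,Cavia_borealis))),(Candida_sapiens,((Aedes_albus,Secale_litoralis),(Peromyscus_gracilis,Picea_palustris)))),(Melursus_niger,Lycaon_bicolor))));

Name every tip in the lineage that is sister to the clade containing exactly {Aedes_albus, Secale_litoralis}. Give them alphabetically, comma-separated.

The clade containing exactly {Aedes_albus, Secale_litoralis} attaches to the tree at the node subtending ((Aedes_albus,Secale_litoralis),(Peromyscus_gracilis,Picea_palustris)).
The other lineage descending from that same node — the sister group — is (Peromyscus_gracilis,Picea_palustris); its 2 tips in alphabetical order are the answer.

Peromyscus_gracilis, Picea_palustris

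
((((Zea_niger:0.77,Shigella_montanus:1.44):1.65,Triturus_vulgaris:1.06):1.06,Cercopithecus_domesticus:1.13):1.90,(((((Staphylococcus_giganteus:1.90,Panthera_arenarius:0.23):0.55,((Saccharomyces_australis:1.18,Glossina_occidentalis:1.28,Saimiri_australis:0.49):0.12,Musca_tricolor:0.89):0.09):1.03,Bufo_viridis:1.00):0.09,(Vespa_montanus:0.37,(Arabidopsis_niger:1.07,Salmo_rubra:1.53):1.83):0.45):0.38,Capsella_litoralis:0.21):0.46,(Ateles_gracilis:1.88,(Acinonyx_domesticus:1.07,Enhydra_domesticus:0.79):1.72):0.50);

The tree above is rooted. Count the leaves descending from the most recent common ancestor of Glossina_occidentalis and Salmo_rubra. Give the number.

10

The MRCA of Glossina_occidentalis and Salmo_rubra is the node subtending ((((Staphylococcus_giganteus,Panthera_arenarius),((Saccharomyces_australis,Glossina_occidentalis,Saimiri_australis),Musca_tricolor)),Bufo_viridis),(Vespa_montanus,(Arabidopsis_niger,Salmo_rubra))).
That clade contains 10 terminal taxa: Arabidopsis_niger, Bufo_viridis, Glossina_occidentalis, Musca_tricolor, Panthera_arenarius, Saccharomyces_australis, Saimiri_australis, Salmo_rubra, Staphylococcus_giganteus, Vespa_montanus.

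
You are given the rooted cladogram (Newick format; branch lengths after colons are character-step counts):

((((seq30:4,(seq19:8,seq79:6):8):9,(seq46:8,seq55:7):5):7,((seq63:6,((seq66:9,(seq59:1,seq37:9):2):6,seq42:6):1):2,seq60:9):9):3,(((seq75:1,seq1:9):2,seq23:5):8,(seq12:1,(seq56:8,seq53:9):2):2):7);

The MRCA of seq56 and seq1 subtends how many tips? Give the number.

6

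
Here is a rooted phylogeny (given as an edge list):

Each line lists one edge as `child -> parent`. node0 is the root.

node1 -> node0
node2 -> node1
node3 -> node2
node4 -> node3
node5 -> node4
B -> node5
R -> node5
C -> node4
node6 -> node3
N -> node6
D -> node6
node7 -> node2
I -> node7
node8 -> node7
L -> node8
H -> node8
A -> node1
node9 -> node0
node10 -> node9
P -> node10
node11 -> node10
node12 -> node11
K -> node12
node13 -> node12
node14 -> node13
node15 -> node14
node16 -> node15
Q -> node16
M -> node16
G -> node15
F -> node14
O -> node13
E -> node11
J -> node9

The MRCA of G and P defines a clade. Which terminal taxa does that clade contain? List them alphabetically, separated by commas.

E, F, G, K, M, O, P, Q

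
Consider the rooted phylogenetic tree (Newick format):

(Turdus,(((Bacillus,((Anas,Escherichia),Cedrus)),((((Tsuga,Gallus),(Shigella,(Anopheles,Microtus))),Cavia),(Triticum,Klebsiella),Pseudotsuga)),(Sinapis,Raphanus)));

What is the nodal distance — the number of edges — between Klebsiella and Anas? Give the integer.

The MRCA of Klebsiella and Anas is the node subtending ((Bacillus,((Anas,Escherichia),Cedrus)),((((Tsuga,Gallus),(Shigella,(Anopheles,Microtus))),Cavia),(Triticum,Klebsiella),Pseudotsuga)).
From Klebsiella up to that node: 3 branches. From Anas up to the same node: 4 branches. Total: 3 + 4 = 7.

7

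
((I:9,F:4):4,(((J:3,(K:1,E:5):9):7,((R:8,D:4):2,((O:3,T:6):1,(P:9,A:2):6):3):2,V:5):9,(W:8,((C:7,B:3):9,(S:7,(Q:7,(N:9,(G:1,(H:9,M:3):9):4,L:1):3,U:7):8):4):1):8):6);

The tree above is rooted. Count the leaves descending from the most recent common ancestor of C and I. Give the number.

The MRCA of C and I is the root, so the clade is the entire tree.
That clade contains 23 terminal taxa: A, B, C, D, E, F, G, H, I, J, K, L, M, N, O, P, Q, R, S, T, U, V, W.

23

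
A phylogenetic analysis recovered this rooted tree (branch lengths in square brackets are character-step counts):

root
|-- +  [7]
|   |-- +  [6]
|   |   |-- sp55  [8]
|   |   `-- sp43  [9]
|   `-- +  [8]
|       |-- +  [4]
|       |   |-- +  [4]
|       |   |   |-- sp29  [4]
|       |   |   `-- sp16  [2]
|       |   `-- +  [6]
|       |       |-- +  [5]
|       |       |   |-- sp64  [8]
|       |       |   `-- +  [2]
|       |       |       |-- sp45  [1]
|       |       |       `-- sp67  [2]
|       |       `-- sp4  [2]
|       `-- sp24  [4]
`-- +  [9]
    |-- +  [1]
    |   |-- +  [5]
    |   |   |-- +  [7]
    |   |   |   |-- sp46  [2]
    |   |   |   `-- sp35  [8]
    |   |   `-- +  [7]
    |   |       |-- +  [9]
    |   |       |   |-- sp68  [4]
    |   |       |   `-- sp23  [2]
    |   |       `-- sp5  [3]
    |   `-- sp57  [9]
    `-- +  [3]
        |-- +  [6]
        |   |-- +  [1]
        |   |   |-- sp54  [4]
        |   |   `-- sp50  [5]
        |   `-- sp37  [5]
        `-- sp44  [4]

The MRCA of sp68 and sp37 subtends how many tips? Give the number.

10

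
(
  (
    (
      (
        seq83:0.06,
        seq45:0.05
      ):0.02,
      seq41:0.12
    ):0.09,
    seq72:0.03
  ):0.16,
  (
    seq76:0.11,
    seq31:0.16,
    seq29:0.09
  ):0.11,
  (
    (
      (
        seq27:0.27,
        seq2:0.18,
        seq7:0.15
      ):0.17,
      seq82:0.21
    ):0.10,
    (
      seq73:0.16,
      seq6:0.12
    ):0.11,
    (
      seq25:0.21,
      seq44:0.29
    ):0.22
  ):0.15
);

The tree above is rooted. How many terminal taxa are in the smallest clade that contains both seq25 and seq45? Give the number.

15

The MRCA of seq25 and seq45 is the root, so the clade is the entire tree.
That clade contains 15 terminal taxa: seq2, seq25, seq27, seq29, seq31, seq41, seq44, seq45, seq6, seq7, seq72, seq73, seq76, seq82, seq83.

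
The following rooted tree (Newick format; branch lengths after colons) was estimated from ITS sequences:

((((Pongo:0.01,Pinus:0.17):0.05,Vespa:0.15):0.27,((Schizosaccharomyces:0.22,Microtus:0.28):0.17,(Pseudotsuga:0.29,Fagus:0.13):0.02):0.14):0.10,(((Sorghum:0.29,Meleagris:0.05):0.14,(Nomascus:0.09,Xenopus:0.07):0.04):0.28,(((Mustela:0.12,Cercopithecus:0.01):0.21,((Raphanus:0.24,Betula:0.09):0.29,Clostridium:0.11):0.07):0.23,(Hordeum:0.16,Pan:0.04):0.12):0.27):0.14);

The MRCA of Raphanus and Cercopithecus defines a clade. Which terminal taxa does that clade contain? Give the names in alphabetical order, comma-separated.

Tracing Raphanus: it sits inside (Raphanus,Betula).
Tracing Cercopithecus: it sits inside (Mustela,Cercopithecus).
The smallest clade enclosing both is ((Mustela,Cercopithecus),((Raphanus,Betula),Clostridium)); the answer is its 5 terminal taxa in alphabetical order.

Betula, Cercopithecus, Clostridium, Mustela, Raphanus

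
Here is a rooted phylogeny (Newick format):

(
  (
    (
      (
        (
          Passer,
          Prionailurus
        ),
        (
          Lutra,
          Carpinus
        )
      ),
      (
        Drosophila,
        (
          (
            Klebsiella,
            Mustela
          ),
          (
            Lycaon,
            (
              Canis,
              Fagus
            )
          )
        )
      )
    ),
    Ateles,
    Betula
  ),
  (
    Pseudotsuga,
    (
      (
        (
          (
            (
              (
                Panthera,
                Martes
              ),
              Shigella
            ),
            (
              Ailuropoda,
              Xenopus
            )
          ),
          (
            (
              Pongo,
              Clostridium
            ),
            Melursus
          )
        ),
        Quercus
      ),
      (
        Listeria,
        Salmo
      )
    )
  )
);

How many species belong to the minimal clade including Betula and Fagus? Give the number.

12

The MRCA of Betula and Fagus is the node subtending ((((Passer,Prionailurus),(Lutra,Carpinus)),(Drosophila,((Klebsiella,Mustela),(Lycaon,(Canis,Fagus))))),Ateles,Betula).
That clade contains 12 terminal taxa: Ateles, Betula, Canis, Carpinus, Drosophila, Fagus, Klebsiella, Lutra, Lycaon, Mustela, Passer, Prionailurus.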